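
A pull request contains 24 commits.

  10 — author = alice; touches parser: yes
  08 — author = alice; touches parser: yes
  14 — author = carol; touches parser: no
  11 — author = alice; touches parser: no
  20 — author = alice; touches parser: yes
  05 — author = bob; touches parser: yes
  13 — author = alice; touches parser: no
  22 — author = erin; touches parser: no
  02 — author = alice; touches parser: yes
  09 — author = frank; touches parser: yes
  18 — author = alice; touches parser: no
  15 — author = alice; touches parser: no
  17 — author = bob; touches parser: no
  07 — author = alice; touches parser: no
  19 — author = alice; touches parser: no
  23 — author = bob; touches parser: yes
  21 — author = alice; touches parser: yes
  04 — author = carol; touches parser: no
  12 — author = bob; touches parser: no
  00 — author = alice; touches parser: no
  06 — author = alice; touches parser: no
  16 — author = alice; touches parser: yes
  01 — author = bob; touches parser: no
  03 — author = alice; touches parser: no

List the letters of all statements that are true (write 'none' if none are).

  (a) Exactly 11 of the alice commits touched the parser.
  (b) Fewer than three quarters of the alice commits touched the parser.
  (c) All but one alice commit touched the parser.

|A| = 15, |A ∩ B| = 6, |A ∖ B| = 9.
(a) |A ∩ B| = 11: fails.
(b) |A ∩ B| / |A| < 3/4: holds.
(c) |A ∖ B| = 1: fails.

(b)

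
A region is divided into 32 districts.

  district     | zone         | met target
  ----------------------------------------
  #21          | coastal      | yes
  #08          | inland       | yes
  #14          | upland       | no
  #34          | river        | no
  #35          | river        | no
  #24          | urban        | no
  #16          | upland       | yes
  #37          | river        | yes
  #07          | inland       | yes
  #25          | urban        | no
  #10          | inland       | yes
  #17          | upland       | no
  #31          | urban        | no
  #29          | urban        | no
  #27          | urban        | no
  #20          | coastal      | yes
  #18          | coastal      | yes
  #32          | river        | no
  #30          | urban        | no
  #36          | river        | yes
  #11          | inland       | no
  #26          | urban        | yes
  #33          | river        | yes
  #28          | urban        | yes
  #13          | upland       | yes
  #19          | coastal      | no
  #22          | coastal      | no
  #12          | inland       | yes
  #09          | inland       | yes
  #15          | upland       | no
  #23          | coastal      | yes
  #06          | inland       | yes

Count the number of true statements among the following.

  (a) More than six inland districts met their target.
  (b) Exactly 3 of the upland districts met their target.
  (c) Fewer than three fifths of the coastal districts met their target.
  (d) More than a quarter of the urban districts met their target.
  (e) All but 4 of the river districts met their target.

(a) inland: |A| = 7, |A ∩ B| = 6; needs |A ∩ B| > 6 — false.
(b) upland: |A| = 5, |A ∩ B| = 2; needs |A ∩ B| = 3 — false.
(c) coastal: |A| = 6, |A ∩ B| = 4; needs |A ∩ B| / |A| < 3/5 — false.
(d) urban: |A| = 8, |A ∩ B| = 2; needs |A ∩ B| / |A| > 1/4 — false.
(e) river: |A| = 6, |A ∩ B| = 3; needs |A ∖ B| = 4 — false.

0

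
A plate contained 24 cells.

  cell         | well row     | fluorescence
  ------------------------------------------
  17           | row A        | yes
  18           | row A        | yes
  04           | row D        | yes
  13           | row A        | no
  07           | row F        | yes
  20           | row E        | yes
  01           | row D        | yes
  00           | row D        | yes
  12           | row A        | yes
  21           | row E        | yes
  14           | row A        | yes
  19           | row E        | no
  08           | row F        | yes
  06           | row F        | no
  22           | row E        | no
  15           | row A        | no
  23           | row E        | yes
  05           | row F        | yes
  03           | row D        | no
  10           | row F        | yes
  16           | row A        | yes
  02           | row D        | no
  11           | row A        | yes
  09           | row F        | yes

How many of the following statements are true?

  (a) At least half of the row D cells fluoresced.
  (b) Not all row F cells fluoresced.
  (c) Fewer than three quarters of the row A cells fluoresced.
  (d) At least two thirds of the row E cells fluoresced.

(a) row D: |A| = 5, |A ∩ B| = 3; needs |A ∩ B| ≥ |A ∖ B| — true.
(b) row F: |A| = 6, |A ∩ B| = 5; needs A ⊄ B (|A ∖ B| ≥ 1) — true.
(c) row A: |A| = 8, |A ∩ B| = 6; needs |A ∩ B| / |A| < 3/4 — false.
(d) row E: |A| = 5, |A ∩ B| = 3; needs |A ∩ B| / |A| ≥ 2/3 — false.

2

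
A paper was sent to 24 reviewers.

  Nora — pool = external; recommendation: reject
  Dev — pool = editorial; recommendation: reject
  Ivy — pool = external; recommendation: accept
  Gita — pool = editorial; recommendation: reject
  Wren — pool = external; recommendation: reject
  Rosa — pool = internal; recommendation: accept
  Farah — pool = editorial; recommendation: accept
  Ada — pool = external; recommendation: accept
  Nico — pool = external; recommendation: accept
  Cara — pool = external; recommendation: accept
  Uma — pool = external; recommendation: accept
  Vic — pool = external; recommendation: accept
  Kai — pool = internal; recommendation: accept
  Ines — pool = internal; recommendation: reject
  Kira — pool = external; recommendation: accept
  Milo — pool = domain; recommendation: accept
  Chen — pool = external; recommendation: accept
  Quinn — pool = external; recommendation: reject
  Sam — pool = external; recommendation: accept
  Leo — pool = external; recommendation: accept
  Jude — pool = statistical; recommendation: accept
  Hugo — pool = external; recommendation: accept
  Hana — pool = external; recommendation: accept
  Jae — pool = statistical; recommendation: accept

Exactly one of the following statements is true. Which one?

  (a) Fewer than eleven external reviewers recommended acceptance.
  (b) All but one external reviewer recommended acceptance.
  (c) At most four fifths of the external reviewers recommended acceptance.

(c)

|A| = 15, |A ∩ B| = 12, |A ∖ B| = 3.
(a) requires |A ∩ B| < 11: false.
(b) requires |A ∖ B| = 1: false.
(c) requires |A ∩ B| / |A| ≤ 4/5: true.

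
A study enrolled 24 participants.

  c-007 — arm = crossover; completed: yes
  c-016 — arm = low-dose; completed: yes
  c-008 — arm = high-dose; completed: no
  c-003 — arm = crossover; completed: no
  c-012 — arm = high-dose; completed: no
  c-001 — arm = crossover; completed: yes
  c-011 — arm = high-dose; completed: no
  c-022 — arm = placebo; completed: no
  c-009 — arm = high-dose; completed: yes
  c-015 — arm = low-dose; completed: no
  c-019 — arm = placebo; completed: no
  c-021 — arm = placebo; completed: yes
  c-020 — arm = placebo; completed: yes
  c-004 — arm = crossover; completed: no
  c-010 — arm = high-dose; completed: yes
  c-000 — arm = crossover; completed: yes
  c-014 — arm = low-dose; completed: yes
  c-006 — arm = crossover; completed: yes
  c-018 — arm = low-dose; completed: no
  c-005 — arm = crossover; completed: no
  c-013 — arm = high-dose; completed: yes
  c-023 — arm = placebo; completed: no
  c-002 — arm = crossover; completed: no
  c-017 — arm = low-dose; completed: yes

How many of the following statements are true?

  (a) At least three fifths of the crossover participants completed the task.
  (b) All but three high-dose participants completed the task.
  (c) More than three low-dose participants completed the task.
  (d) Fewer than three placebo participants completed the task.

2

(a) crossover: |A| = 8, |A ∩ B| = 4; needs |A ∩ B| / |A| ≥ 3/5 — false.
(b) high-dose: |A| = 6, |A ∩ B| = 3; needs |A ∖ B| = 3 — true.
(c) low-dose: |A| = 5, |A ∩ B| = 3; needs |A ∩ B| > 3 — false.
(d) placebo: |A| = 5, |A ∩ B| = 2; needs |A ∩ B| < 3 — true.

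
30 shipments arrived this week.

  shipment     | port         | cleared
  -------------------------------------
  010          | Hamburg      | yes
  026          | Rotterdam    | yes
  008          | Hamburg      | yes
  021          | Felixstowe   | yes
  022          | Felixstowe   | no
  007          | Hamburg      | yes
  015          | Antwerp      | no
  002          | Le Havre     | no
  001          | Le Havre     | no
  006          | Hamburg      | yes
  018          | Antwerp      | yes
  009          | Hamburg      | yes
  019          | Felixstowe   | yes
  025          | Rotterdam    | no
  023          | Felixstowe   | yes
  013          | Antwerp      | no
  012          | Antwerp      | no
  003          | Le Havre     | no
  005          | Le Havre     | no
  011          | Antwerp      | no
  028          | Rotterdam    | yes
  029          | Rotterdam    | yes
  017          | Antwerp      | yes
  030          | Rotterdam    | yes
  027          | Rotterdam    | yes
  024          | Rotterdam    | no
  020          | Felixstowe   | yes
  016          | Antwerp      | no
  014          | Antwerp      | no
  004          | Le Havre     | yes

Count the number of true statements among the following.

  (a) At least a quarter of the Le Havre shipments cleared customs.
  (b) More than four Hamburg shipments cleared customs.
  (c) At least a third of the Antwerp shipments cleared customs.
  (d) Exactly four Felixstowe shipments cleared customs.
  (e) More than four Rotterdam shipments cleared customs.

3

(a) Le Havre: |A| = 5, |A ∩ B| = 1; needs |A ∩ B| / |A| ≥ 1/4 — false.
(b) Hamburg: |A| = 5, |A ∩ B| = 5; needs |A ∩ B| > 4 — true.
(c) Antwerp: |A| = 8, |A ∩ B| = 2; needs |A ∩ B| / |A| ≥ 1/3 — false.
(d) Felixstowe: |A| = 5, |A ∩ B| = 4; needs |A ∩ B| = 4 — true.
(e) Rotterdam: |A| = 7, |A ∩ B| = 5; needs |A ∩ B| > 4 — true.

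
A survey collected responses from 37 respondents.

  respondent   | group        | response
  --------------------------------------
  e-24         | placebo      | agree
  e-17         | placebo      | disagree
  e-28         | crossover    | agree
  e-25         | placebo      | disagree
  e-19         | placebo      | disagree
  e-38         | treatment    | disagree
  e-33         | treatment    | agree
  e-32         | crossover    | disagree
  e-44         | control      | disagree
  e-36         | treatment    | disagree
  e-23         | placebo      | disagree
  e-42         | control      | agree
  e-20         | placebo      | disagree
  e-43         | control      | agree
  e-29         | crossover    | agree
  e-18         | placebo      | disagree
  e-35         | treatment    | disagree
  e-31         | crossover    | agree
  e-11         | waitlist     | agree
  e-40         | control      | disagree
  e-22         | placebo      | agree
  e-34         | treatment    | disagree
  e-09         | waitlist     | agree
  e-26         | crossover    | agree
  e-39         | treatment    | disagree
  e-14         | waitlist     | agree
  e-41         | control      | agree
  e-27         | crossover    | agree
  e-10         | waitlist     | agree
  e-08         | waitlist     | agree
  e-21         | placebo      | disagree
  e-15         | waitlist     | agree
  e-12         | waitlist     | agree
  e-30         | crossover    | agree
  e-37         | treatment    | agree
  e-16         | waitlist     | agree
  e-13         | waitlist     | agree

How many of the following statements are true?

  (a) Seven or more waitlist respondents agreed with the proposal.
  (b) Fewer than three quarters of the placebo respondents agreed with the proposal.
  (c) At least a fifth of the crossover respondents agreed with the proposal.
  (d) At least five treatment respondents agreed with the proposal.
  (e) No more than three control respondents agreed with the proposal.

(a) waitlist: |A| = 9, |A ∩ B| = 9; needs |A ∩ B| ≥ 7 — true.
(b) placebo: |A| = 9, |A ∩ B| = 2; needs |A ∩ B| / |A| < 3/4 — true.
(c) crossover: |A| = 7, |A ∩ B| = 6; needs |A ∩ B| / |A| ≥ 1/5 — true.
(d) treatment: |A| = 7, |A ∩ B| = 2; needs |A ∩ B| ≥ 5 — false.
(e) control: |A| = 5, |A ∩ B| = 3; needs |A ∩ B| ≤ 3 — true.

4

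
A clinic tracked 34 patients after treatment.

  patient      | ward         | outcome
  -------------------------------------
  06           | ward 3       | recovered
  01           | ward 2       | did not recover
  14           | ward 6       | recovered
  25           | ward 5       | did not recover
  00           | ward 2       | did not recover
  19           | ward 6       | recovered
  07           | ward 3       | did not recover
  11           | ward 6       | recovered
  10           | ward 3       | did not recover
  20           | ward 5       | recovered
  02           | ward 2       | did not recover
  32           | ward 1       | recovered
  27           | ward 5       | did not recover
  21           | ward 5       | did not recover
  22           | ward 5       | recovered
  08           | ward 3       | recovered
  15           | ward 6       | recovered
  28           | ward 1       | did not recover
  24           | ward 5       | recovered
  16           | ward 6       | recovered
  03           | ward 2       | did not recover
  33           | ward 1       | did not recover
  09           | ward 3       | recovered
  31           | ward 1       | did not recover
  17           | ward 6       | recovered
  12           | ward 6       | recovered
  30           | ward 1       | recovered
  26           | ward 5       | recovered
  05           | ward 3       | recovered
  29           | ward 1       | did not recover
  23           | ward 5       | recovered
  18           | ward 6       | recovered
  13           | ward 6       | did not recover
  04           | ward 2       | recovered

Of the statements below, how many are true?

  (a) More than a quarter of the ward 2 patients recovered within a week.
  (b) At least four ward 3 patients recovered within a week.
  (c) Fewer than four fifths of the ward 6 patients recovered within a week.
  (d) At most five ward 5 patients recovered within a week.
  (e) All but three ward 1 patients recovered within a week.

(a) ward 2: |A| = 5, |A ∩ B| = 1; needs |A ∩ B| / |A| > 1/4 — false.
(b) ward 3: |A| = 6, |A ∩ B| = 4; needs |A ∩ B| ≥ 4 — true.
(c) ward 6: |A| = 9, |A ∩ B| = 8; needs |A ∩ B| / |A| < 4/5 — false.
(d) ward 5: |A| = 8, |A ∩ B| = 5; needs |A ∩ B| ≤ 5 — true.
(e) ward 1: |A| = 6, |A ∩ B| = 2; needs |A ∖ B| = 3 — false.

2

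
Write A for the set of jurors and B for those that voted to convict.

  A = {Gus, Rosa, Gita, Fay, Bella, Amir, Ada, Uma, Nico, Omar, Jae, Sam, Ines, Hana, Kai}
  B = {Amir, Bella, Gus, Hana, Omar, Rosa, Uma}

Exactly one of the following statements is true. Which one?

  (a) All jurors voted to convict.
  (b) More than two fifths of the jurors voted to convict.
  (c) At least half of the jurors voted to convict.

|A| = 15, |A ∩ B| = 7, |A ∖ B| = 8.
(a) requires A ⊆ B, i.e. every element of A is in B (|A ∖ B| = 0): false.
(b) requires |A ∩ B| / |A| > 2/5: true.
(c) requires |A ∩ B| ≥ |A ∖ B|: false.

(b)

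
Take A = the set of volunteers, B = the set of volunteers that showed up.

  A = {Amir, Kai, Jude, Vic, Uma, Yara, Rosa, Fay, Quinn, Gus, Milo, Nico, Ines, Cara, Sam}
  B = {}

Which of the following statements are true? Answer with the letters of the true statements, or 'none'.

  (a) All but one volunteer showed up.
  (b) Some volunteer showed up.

|A| = 15, |A ∩ B| = 0, |A ∖ B| = 15.
(a) |A ∖ B| = 1: fails.
(b) A ∩ B ≠ ∅ (|A ∩ B| ≥ 1): fails.

none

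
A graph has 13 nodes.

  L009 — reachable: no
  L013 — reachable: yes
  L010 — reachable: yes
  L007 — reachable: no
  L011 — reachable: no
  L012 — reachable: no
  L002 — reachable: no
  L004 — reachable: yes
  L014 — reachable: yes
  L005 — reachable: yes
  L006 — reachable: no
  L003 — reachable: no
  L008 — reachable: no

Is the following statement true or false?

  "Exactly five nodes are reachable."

The determiner here denotes the relation: |A ∩ B| = 5.
A (the restrictor) = {L009, L013, L010, L007, L011, L012, L002, L004, L014, L005, L006, L003, L008}, |A| = 13.
A ∩ B = {L013, L010, L004, L014, L005}, so |A ∩ B| = 5.
|A ∩ B| = 5, so the statement is true.

True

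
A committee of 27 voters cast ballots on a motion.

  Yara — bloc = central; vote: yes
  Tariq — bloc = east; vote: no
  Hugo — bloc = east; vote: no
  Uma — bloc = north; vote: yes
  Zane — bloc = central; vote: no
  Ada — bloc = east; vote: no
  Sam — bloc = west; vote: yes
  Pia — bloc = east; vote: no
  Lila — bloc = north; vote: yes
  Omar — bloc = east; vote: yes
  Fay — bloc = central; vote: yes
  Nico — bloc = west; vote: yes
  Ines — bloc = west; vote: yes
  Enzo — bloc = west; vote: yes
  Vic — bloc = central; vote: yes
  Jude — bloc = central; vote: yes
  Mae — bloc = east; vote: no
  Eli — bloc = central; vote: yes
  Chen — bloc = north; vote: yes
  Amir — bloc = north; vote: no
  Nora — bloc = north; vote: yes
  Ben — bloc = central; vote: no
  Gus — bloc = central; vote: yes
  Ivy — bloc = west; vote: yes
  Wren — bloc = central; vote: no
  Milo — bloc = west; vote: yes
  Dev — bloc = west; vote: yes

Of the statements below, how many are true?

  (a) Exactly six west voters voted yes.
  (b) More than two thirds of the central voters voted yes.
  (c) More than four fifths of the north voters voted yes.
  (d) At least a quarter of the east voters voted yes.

(a) west: |A| = 7, |A ∩ B| = 7; needs |A ∩ B| = 6 — false.
(b) central: |A| = 9, |A ∩ B| = 6; needs |A ∩ B| / |A| > 2/3 — false.
(c) north: |A| = 5, |A ∩ B| = 4; needs |A ∩ B| / |A| > 4/5 — false.
(d) east: |A| = 6, |A ∩ B| = 1; needs |A ∩ B| / |A| ≥ 1/4 — false.

0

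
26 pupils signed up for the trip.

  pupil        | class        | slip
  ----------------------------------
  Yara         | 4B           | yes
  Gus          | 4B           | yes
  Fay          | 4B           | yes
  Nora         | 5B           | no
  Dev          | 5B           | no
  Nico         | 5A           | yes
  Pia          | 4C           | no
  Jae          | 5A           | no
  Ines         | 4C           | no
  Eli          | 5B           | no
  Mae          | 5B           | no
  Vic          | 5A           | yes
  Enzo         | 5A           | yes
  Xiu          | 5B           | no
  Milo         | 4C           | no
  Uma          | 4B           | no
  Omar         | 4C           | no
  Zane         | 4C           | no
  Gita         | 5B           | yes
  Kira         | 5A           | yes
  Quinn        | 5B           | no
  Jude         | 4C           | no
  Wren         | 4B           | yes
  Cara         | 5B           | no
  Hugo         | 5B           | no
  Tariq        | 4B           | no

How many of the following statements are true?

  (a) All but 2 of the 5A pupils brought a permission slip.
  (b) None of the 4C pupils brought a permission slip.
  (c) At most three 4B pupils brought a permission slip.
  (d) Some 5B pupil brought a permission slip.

(a) 5A: |A| = 5, |A ∩ B| = 4; needs |A ∖ B| = 2 — false.
(b) 4C: |A| = 6, |A ∩ B| = 0; needs A ∩ B = ∅ (|A ∩ B| = 0) — true.
(c) 4B: |A| = 6, |A ∩ B| = 4; needs |A ∩ B| ≤ 3 — false.
(d) 5B: |A| = 9, |A ∩ B| = 1; needs A ∩ B ≠ ∅ (|A ∩ B| ≥ 1) — true.

2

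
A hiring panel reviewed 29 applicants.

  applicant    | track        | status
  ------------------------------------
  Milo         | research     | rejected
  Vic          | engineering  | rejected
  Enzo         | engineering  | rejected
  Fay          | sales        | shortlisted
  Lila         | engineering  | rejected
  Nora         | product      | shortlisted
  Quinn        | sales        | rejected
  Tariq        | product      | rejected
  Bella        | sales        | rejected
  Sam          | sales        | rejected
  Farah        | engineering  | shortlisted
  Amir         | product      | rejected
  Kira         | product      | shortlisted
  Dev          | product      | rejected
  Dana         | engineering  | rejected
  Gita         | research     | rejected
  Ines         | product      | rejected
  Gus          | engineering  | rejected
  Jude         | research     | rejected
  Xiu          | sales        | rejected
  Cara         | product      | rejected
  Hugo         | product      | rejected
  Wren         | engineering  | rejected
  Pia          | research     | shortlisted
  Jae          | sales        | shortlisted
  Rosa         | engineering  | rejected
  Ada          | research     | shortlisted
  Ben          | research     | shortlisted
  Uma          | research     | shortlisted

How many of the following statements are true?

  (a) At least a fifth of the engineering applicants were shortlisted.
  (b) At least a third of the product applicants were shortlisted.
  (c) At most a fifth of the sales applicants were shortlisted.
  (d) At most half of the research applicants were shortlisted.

(a) engineering: |A| = 8, |A ∩ B| = 1; needs |A ∩ B| / |A| ≥ 1/5 — false.
(b) product: |A| = 8, |A ∩ B| = 2; needs |A ∩ B| / |A| ≥ 1/3 — false.
(c) sales: |A| = 6, |A ∩ B| = 2; needs |A ∩ B| / |A| ≤ 1/5 — false.
(d) research: |A| = 7, |A ∩ B| = 4; needs |A ∩ B| ≤ |A ∖ B| — false.

0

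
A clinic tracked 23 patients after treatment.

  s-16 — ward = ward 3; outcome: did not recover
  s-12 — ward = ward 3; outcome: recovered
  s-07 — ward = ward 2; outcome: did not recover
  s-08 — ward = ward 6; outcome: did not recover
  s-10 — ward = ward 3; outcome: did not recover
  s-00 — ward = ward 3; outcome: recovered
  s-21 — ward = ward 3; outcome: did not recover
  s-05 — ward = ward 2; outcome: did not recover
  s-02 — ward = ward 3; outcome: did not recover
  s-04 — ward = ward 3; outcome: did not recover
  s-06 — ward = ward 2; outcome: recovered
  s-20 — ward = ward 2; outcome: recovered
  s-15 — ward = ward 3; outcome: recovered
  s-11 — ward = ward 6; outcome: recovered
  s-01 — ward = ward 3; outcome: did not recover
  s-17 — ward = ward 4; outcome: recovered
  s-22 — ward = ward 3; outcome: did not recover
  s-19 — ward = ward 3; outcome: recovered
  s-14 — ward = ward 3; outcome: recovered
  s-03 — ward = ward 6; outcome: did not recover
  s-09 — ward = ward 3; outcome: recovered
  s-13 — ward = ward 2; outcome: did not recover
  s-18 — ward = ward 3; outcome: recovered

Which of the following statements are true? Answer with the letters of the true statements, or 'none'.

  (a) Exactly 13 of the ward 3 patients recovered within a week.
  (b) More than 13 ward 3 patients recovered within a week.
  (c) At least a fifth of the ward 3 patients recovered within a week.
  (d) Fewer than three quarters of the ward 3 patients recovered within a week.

|A| = 14, |A ∩ B| = 7, |A ∖ B| = 7.
(a) |A ∩ B| = 13: fails.
(b) |A ∩ B| > 13: fails.
(c) |A ∩ B| / |A| ≥ 1/5: holds.
(d) |A ∩ B| / |A| < 3/4: holds.

(c), (d)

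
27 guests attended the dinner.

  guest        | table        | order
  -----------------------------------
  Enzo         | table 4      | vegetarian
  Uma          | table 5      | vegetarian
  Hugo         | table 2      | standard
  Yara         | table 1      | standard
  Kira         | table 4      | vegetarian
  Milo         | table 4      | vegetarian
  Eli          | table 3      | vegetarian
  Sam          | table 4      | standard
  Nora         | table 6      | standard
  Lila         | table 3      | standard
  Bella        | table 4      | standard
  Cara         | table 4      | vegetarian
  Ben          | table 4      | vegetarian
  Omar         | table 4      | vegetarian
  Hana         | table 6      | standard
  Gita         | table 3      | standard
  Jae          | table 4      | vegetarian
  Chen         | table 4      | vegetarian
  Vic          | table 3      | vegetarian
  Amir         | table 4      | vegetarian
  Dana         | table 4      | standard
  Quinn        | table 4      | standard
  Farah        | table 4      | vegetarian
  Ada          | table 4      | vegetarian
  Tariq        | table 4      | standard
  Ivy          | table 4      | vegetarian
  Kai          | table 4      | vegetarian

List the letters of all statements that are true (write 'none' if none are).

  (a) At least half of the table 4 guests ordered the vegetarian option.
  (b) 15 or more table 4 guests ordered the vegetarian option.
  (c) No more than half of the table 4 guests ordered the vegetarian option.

(a)

|A| = 18, |A ∩ B| = 13, |A ∖ B| = 5.
(a) |A ∩ B| ≥ |A ∖ B|: holds.
(b) |A ∩ B| ≥ 15: fails.
(c) |A ∩ B| ≤ |A ∖ B|: fails.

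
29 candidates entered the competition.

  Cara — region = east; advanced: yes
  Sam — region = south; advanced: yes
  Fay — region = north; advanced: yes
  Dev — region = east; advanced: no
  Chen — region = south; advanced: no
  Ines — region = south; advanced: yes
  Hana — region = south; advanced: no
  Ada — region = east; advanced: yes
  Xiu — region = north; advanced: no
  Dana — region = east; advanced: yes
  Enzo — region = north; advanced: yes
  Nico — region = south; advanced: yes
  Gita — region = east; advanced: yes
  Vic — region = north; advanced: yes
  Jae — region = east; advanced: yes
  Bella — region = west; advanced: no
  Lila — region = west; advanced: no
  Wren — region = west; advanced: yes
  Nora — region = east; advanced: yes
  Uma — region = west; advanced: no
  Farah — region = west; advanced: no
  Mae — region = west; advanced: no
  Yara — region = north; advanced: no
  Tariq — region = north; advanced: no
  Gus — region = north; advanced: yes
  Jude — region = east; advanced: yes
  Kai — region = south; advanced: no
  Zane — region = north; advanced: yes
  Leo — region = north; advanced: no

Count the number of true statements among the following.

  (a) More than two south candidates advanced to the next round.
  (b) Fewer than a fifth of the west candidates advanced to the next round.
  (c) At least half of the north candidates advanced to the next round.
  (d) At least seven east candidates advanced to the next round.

4

(a) south: |A| = 6, |A ∩ B| = 3; needs |A ∩ B| > 2 — true.
(b) west: |A| = 6, |A ∩ B| = 1; needs |A ∩ B| / |A| < 1/5 — true.
(c) north: |A| = 9, |A ∩ B| = 5; needs |A ∩ B| ≥ |A ∖ B| — true.
(d) east: |A| = 8, |A ∩ B| = 7; needs |A ∩ B| ≥ 7 — true.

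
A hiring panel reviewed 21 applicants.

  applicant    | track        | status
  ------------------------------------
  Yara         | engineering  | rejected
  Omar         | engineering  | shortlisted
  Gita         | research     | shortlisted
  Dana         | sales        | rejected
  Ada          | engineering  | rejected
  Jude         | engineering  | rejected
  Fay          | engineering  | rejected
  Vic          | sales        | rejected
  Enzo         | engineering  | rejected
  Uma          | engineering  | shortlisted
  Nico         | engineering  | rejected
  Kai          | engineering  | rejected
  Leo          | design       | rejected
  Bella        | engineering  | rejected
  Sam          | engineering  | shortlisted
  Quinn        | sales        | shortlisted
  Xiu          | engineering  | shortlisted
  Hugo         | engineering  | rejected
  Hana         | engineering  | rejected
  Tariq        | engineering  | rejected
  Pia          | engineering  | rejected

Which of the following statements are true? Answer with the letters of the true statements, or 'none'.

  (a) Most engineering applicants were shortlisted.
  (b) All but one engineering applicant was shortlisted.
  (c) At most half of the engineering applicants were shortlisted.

(c)

|A| = 16, |A ∩ B| = 4, |A ∖ B| = 12.
(a) |A ∩ B| > |A ∖ B|: fails.
(b) |A ∖ B| = 1: fails.
(c) |A ∩ B| ≤ |A ∖ B|: holds.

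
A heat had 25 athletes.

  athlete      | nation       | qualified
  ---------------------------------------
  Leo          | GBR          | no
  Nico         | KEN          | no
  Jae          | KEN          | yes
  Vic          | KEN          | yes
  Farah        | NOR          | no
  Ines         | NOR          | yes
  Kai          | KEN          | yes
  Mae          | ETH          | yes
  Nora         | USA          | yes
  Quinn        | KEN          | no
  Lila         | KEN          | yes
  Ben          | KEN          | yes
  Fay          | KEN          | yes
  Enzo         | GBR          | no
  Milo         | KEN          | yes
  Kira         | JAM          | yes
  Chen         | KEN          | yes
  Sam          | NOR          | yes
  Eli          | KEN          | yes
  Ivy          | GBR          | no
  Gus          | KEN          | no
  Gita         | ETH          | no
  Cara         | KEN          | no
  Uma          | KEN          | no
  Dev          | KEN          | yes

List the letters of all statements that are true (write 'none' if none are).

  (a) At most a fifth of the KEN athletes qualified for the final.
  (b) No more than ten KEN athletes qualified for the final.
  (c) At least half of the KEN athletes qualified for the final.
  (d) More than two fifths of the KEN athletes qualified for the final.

|A| = 15, |A ∩ B| = 10, |A ∖ B| = 5.
(a) |A ∩ B| / |A| ≤ 1/5: fails.
(b) |A ∩ B| ≤ 10: holds.
(c) |A ∩ B| ≥ |A ∖ B|: holds.
(d) |A ∩ B| / |A| > 2/5: holds.

(b), (c), (d)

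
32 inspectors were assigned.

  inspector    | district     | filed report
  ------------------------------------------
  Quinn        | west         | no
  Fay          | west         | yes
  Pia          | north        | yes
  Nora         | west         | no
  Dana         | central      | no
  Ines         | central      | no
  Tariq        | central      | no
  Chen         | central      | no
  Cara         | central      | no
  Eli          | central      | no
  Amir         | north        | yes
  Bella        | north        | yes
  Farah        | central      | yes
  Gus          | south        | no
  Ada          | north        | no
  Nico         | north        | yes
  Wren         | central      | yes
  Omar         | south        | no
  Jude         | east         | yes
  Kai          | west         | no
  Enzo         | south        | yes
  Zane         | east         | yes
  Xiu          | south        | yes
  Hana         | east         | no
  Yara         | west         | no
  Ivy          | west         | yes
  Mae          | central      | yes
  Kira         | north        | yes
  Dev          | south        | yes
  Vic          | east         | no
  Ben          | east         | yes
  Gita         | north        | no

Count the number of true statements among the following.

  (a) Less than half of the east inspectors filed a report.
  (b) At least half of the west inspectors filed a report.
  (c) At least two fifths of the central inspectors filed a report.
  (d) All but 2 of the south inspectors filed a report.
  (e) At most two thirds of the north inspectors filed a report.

(a) east: |A| = 5, |A ∩ B| = 3; needs |A ∩ B| < |A ∖ B| — false.
(b) west: |A| = 6, |A ∩ B| = 2; needs |A ∩ B| ≥ |A ∖ B| — false.
(c) central: |A| = 9, |A ∩ B| = 3; needs |A ∩ B| / |A| ≥ 2/5 — false.
(d) south: |A| = 5, |A ∩ B| = 3; needs |A ∖ B| = 2 — true.
(e) north: |A| = 7, |A ∩ B| = 5; needs |A ∩ B| / |A| ≤ 2/3 — false.

1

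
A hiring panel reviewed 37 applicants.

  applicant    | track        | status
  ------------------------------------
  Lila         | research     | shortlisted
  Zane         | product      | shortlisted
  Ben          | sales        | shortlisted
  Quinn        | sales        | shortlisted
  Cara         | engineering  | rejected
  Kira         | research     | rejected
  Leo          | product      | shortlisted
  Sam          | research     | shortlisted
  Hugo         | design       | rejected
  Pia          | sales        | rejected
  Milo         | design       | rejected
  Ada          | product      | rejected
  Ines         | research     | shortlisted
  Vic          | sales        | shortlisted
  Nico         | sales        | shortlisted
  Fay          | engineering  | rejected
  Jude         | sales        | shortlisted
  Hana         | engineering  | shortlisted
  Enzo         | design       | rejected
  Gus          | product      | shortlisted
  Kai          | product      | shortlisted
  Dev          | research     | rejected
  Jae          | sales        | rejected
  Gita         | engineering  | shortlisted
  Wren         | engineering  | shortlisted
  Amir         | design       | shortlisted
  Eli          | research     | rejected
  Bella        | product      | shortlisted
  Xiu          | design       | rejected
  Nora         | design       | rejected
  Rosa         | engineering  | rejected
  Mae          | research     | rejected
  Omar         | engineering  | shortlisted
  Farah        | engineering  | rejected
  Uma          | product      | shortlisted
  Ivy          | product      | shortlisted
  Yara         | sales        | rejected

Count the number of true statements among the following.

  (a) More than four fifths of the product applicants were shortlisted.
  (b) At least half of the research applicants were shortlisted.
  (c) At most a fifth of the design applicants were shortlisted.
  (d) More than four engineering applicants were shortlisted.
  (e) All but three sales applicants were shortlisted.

3

(a) product: |A| = 8, |A ∩ B| = 7; needs |A ∩ B| / |A| > 4/5 — true.
(b) research: |A| = 7, |A ∩ B| = 3; needs |A ∩ B| ≥ |A ∖ B| — false.
(c) design: |A| = 6, |A ∩ B| = 1; needs |A ∩ B| / |A| ≤ 1/5 — true.
(d) engineering: |A| = 8, |A ∩ B| = 4; needs |A ∩ B| > 4 — false.
(e) sales: |A| = 8, |A ∩ B| = 5; needs |A ∖ B| = 3 — true.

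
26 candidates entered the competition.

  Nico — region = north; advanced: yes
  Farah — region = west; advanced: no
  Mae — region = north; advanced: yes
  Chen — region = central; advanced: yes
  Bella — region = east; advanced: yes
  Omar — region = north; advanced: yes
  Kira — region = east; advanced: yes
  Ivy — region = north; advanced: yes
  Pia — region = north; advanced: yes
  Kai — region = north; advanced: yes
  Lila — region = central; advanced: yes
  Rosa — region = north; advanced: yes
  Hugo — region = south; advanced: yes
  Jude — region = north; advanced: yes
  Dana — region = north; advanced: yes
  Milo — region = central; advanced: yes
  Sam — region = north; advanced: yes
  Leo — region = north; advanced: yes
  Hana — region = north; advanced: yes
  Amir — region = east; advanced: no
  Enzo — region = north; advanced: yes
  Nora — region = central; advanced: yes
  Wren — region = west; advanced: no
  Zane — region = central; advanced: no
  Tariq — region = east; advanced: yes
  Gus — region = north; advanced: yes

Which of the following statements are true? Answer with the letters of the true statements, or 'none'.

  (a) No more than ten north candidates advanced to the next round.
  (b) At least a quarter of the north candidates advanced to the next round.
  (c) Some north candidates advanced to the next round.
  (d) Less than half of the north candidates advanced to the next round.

(b), (c)

|A| = 14, |A ∩ B| = 14, |A ∖ B| = 0.
(a) |A ∩ B| ≤ 10: fails.
(b) |A ∩ B| / |A| ≥ 1/4: holds.
(c) A ∩ B ≠ ∅ (|A ∩ B| ≥ 1): holds.
(d) |A ∩ B| < |A ∖ B|: fails.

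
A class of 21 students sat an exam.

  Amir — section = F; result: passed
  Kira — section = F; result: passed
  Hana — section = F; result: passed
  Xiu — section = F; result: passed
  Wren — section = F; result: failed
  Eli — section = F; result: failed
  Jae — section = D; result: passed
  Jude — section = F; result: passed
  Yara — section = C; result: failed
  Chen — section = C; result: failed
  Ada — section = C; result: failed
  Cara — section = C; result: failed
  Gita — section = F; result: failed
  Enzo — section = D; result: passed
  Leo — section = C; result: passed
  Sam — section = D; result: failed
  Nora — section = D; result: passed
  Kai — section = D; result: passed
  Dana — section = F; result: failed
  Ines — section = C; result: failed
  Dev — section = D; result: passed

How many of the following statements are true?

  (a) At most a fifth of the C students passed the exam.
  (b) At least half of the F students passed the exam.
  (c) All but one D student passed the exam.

(a) C: |A| = 6, |A ∩ B| = 1; needs |A ∩ B| / |A| ≤ 1/5 — true.
(b) F: |A| = 9, |A ∩ B| = 5; needs |A ∩ B| ≥ |A ∖ B| — true.
(c) D: |A| = 6, |A ∩ B| = 5; needs |A ∖ B| = 1 — true.

3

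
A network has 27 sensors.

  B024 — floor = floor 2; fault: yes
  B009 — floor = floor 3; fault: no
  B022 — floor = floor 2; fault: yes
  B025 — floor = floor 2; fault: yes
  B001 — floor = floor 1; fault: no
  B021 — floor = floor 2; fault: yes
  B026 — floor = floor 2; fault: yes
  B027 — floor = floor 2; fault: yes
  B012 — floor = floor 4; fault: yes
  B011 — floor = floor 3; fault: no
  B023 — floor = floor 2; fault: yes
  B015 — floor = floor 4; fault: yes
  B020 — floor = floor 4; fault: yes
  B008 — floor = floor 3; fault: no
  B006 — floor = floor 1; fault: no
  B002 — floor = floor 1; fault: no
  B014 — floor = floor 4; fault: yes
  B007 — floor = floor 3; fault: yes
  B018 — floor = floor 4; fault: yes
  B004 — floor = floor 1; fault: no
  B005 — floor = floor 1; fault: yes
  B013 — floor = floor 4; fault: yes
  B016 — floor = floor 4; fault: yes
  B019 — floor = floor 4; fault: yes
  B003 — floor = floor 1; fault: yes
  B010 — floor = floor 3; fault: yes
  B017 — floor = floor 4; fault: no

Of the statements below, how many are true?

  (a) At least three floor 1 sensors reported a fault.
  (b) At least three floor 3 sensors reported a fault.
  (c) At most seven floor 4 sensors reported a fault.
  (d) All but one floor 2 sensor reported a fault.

(a) floor 1: |A| = 6, |A ∩ B| = 2; needs |A ∩ B| ≥ 3 — false.
(b) floor 3: |A| = 5, |A ∩ B| = 2; needs |A ∩ B| ≥ 3 — false.
(c) floor 4: |A| = 9, |A ∩ B| = 8; needs |A ∩ B| ≤ 7 — false.
(d) floor 2: |A| = 7, |A ∩ B| = 7; needs |A ∖ B| = 1 — false.

0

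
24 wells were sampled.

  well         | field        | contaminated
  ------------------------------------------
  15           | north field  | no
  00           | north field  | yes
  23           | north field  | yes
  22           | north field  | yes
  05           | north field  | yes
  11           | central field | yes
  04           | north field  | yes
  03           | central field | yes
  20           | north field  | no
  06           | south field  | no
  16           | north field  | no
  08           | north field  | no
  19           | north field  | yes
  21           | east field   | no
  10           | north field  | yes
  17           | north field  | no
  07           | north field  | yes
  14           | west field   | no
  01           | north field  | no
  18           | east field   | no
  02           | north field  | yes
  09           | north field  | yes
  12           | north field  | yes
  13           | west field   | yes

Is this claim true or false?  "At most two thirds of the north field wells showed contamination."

True

The determiner here denotes the relation: |A ∩ B| / |A| ≤ 2/3.
|A| = 17, |A ∩ B| = 11, |A ∖ B| = 6.
|A ∩ B|/|A| = 11/17, so the statement is true.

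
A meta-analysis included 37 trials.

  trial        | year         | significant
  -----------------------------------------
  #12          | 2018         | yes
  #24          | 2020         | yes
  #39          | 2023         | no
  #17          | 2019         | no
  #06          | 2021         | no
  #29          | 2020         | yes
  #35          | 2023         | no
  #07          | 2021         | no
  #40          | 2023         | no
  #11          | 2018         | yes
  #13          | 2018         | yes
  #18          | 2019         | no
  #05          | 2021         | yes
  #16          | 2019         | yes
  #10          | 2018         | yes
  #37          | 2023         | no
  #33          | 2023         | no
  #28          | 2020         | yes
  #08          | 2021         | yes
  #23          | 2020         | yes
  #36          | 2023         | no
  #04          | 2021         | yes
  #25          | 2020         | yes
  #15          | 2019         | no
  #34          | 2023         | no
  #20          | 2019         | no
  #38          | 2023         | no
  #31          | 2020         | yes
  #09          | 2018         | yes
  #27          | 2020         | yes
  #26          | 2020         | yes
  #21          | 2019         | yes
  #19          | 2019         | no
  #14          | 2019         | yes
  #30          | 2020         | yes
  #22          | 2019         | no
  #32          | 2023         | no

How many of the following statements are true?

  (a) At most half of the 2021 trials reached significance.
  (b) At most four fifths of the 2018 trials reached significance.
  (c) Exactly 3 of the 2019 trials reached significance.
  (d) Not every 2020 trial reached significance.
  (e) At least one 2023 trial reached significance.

(a) 2021: |A| = 5, |A ∩ B| = 3; needs |A ∩ B| ≤ |A ∖ B| — false.
(b) 2018: |A| = 5, |A ∩ B| = 5; needs |A ∩ B| / |A| ≤ 4/5 — false.
(c) 2019: |A| = 9, |A ∩ B| = 3; needs |A ∩ B| = 3 — true.
(d) 2020: |A| = 9, |A ∩ B| = 9; needs A ⊄ B (|A ∖ B| ≥ 1) — false.
(e) 2023: |A| = 9, |A ∩ B| = 0; needs A ∩ B ≠ ∅ (|A ∩ B| ≥ 1) — false.

1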